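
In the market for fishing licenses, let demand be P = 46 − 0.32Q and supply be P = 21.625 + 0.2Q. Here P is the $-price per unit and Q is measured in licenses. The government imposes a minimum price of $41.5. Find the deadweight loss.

Competitive equilibrium: 46 − 0.32Q = 21.625 + 0.2Q → Q* = 46.875, P* = 31.
At the floor P = 41.5, quantity demanded = (46 − 41.5)/0.32 = 14.0625.
Sellers' marginal cost at Q' = 14.0625: 21.625 + 0.2·14.0625 = 24.4375.
ΔQ = 46.875 − 14.0625 = 32.8125; wedge = 41.5 − 24.4375 = 17.0625.
Welfare loss = ½ × 32.8125 × 17.0625 = $279.93.

$279.93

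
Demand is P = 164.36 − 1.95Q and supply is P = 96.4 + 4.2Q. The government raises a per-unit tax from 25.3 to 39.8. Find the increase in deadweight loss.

76.74

Competitive equilibrium: 164.36 − 1.95Q = 96.4 + 4.2Q → Q* = 11.0504, P* = 142.8117.
For a per-unit tax t: ΔQ = t/6.15, so DWL = ½·t·(t/6.15) = t²/12.3.
At t = 25.3: DWL = 52.04. At t = 39.8: DWL = 128.784.
Increase = 128.784 − 52.04 = 76.74.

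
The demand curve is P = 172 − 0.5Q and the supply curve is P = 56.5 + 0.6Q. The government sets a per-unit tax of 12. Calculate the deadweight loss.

Competitive equilibrium: 172 − 0.5Q = 56.5 + 0.6Q → Q* = 105, P* = 119.5.
With the tax, the buyer price exceeds the seller price by 12: (172 − 0.5Q) − (56.5 + 0.6Q) = 12 → Q' = 94.0909.
ΔQ = 105 − 94.0909 = 10.9091; the wedge equals the tax, 12.
The triangle = ½ × 10.9091 × 12 = 65.45.

65.45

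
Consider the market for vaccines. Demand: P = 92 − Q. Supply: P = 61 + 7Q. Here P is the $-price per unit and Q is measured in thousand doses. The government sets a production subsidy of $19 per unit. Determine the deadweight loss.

Competitive equilibrium: 92 − Q = 61 + 7Q → Q* = 3.875, P* = 88.125.
The subsidy lowers effective supply by 19: P = 42 + 7Q.
New quantity: 92 − Q = 42 + 7Q → Q' = 6.25.
Overproduction ΔQ = 6.25 − 3.875 = 2.375; wedge = subsidy = 19.
The triangle = ½ × 2.375 × 19 = $22.56 thousand.

$22.56 thousand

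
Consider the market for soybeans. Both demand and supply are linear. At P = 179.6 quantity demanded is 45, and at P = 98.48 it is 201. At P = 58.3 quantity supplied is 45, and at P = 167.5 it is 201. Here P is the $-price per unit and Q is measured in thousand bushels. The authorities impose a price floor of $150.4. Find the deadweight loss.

Demand slope = (98.48 − 179.6)/(201 − 45) = −0.52, so P = 203 − 0.52Q.
Supply slope = (167.5 − 58.3)/(201 − 45) = 0.7, so P = 26.8 + 0.7Q.
Competitive equilibrium: 203 − 0.52Q = 26.8 + 0.7Q → Q* = 144.4262, P* = 127.8984.
At the floor P = 150.4, quantity demanded = (203 − 150.4)/0.52 = 101.1538.
Sellers' marginal cost at Q' = 101.1538: 26.8 + 0.7·101.1538 = 97.6077.
ΔQ = 144.4262 − 101.1538 = 43.2724; wedge = 150.4 − 97.6077 = 52.7923.
The triangle = ½ × 43.2724 × 52.7923 = $1142.22 thousand.

$1142.22 thousand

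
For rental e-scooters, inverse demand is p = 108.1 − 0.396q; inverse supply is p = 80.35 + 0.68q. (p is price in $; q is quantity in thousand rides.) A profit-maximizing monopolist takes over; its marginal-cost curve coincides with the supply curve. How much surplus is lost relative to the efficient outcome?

Competitive equilibrium: 108.1 − 0.396q = 80.35 + 0.68q → q* = 25.79, p* = 97.8872.
Marginal revenue: MR = 108.1 − 0.792q. Set MR = MC: 108.1 − 0.792q = 80.35 + 0.68q → q_m = 18.8519.
Price p_m = 108.1 − 0.396·18.8519 = 100.6346; MC(q_m) = 80.35 + 0.68·18.8519 = 93.1693.
Competitive q* = 25.79, so Δq = 6.9381; wedge = 100.6346 − 93.1693 = 7.4653.
DWL = ½ × 6.9381 × 7.4653 = $25.90 thousand.

$25.90 thousand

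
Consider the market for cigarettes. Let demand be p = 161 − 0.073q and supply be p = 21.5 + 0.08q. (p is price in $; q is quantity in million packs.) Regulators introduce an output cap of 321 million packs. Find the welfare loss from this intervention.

Competitive equilibrium: 161 − 0.073q = 21.5 + 0.08q → q* = 911.7647, p* = 94.4412.
At q = 321: demand price = 161 − 0.073·321 = 137.567; supply price = 21.5 + 0.08·321 = 47.18.
Δq = 911.7647 − 321 = 590.7647; wedge = 137.567 − 47.18 = 90.387.
Welfare loss = ½ × 590.7647 × 90.387 = $26698.72 million.

$26698.72 million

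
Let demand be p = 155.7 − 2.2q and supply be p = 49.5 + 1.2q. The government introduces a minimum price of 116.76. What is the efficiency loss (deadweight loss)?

Competitive equilibrium: 155.7 − 2.2q = 49.5 + 1.2q → q* = 31.2353, p* = 86.9824.
At the floor p = 116.76, quantity demanded = (155.7 − 116.76)/2.2 = 17.7.
Sellers' marginal cost at q' = 17.7: 49.5 + 1.2·17.7 = 70.74.
Δq = 31.2353 − 17.7 = 13.5353; wedge = 116.76 − 70.74 = 46.02.
Deadweight loss = ½ × 13.5353 × 46.02 = 311.45.

311.45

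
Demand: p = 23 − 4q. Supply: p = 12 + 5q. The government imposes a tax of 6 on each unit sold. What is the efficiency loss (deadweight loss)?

Competitive equilibrium: 23 − 4q = 12 + 5q → q* = 1.2222, p* = 18.1111.
With the tax, the buyer price exceeds the seller price by 6: (23 − 4q) − (12 + 5q) = 6 → q' = 0.5556.
Δq = 1.2222 − 0.5556 = 0.6666; the wedge equals the tax, 6.
Deadweight loss = ½ × 0.6666 × 6 = 2.

2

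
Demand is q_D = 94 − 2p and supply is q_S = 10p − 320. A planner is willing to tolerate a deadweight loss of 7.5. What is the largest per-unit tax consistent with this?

3

In inverse form: demand p = 47 − 0.5q, supply p = 32 + 0.1q.
Competitive equilibrium: 47 − 0.5q = 32 + 0.1q → q* = 25, p* = 34.5.
A tax t gives Δq = t/0.6 and wedge t, so DWL = t²/1.2.
t²/1.2 = 7.5 → t² = 9 → t = 3.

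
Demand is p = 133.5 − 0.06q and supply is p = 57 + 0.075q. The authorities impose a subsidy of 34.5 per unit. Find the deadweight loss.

4408.33

Competitive equilibrium: 133.5 − 0.06q = 57 + 0.075q → q* = 566.6667, p* = 99.5.
The subsidy lowers effective supply by 34.5: p = 22.5 + 0.075q.
New quantity: 133.5 − 0.06q = 22.5 + 0.075q → q' = 822.2222.
Overproduction Δq = 822.2222 − 566.6667 = 255.5555; wedge = subsidy = 34.5.
DWL = ½ × 255.5555 × 34.5 = 4408.33.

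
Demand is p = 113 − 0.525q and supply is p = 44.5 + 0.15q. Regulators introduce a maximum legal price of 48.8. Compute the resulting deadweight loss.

Competitive equilibrium: 113 − 0.525q = 44.5 + 0.15q → q* = 101.4815, p* = 59.7222.
At the ceiling p = 48.8, quantity supplied = (48.8 − 44.5)/0.15 = 28.6667.
Willingness to pay at q' = 28.6667: 113 − 0.525·28.6667 = 97.95.
Δq = 101.4815 − 28.6667 = 72.8148; wedge = 97.95 − 48.8 = 49.15.
Welfare loss = ½ × 72.8148 × 49.15 = 1789.42.

1789.42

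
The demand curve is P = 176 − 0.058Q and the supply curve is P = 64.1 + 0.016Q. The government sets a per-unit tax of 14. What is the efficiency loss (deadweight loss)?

Competitive equilibrium: 176 − 0.058Q = 64.1 + 0.016Q → Q* = 1512.1622, P* = 88.2946.
With the tax, the buyer price exceeds the seller price by 14: (176 − 0.058Q) − (64.1 + 0.016Q) = 14 → Q' = 1322.973.
ΔQ = 1512.1622 − 1322.973 = 189.1892; the wedge equals the tax, 14.
The triangle = ½ × 189.1892 × 14 = 1324.32.

1324.32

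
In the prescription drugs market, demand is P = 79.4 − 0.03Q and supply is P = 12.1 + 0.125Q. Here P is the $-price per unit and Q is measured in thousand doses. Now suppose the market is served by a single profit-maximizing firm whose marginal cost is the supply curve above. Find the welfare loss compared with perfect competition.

Competitive equilibrium: 79.4 − 0.03Q = 12.1 + 0.125Q → Q* = 434.1935, P* = 66.3742.
Marginal revenue: MR = 79.4 − 0.06Q. Set MR = MC: 79.4 − 0.06Q = 12.1 + 0.125Q → Q_m = 363.7838.
Price P_m = 79.4 − 0.03·363.7838 = 68.4865; MC(Q_m) = 12.1 + 0.125·363.7838 = 57.573.
Competitive Q* = 434.1935, so ΔQ = 70.4097; wedge = 68.4865 − 57.573 = 10.9135.
DWL = ½ × 70.4097 × 10.9135 = $384.21 thousand.

$384.21 thousand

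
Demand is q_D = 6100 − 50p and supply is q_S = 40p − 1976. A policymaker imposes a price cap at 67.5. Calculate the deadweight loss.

In inverse form: demand p = 122 − 0.02q, supply p = 49.4 + 0.025q.
Competitive equilibrium: 122 − 0.02q = 49.4 + 0.025q → q* = 1613.3333, p* = 89.7333.
At the ceiling p = 67.5, quantity supplied = (67.5 − 49.4)/0.025 = 724.
Willingness to pay at q' = 724: 122 − 0.02·724 = 107.52.
Δq = 1613.3333 − 724 = 889.3333; wedge = 107.52 − 67.5 = 40.02.
The triangle = ½ × 889.3333 × 40.02 = 17795.56.

17795.56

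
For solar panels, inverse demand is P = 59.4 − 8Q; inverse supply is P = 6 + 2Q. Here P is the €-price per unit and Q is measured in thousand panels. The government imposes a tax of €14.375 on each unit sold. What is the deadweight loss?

Competitive equilibrium: 59.4 − 8Q = 6 + 2Q → Q* = 5.34, P* = 16.68.
With the tax, the buyer price exceeds the seller price by 14.375: (59.4 − 8Q) − (6 + 2Q) = 14.375 → Q' = 3.9025.
ΔQ = 5.34 − 3.9025 = 1.4375; the wedge equals the tax, 14.375.
The triangle = ½ × 1.4375 × 14.375 = €10.33 thousand.

€10.33 thousand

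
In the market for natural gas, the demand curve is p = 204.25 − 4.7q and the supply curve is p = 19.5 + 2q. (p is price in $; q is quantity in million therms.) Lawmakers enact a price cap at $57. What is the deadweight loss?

Competitive equilibrium: 204.25 − 4.7q = 19.5 + 2q → q* = 27.5746, p* = 74.6493.
At the ceiling p = 57, quantity supplied = (57 − 19.5)/2 = 18.75.
Willingness to pay at q' = 18.75: 204.25 − 4.7·18.75 = 116.125.
Δq = 27.5746 − 18.75 = 8.8246; wedge = 116.125 − 57 = 59.125.
Deadweight loss = ½ × 8.8246 × 59.125 = $260.88 million.

$260.88 million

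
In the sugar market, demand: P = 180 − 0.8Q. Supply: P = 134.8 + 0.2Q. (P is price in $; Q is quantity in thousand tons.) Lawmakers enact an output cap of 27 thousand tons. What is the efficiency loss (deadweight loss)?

$165.62 thousand

Competitive equilibrium: 180 − 0.8Q = 134.8 + 0.2Q → Q* = 45.2, P* = 143.84.
At Q = 27: demand price = 180 − 0.8·27 = 158.4; supply price = 134.8 + 0.2·27 = 140.2.
ΔQ = 45.2 − 27 = 18.2; wedge = 158.4 − 140.2 = 18.2.
Welfare loss = ½ × 18.2 × 18.2 = $165.62 thousand.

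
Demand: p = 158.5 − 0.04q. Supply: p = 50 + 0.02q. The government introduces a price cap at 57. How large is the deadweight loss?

63802.08

Competitive equilibrium: 158.5 − 0.04q = 50 + 0.02q → q* = 1808.3333, p* = 86.1667.
At the ceiling p = 57, quantity supplied = (57 − 50)/0.02 = 350.
Willingness to pay at q' = 350: 158.5 − 0.04·350 = 144.5.
Δq = 1808.3333 − 350 = 1458.3333; wedge = 144.5 − 57 = 87.5.
DWL = ½ × 1458.3333 × 87.5 = 63802.08.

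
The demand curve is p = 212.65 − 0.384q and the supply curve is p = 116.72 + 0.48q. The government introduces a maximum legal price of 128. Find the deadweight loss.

3309.78

Competitive equilibrium: 212.65 − 0.384q = 116.72 + 0.48q → q* = 111.0301, p* = 170.0144.
At the ceiling p = 128, quantity supplied = (128 − 116.72)/0.48 = 23.5.
Willingness to pay at q' = 23.5: 212.65 − 0.384·23.5 = 203.626.
Δq = 111.0301 − 23.5 = 87.5301; wedge = 203.626 − 128 = 75.626.
DWL = ½ × 87.5301 × 75.626 = 3309.78.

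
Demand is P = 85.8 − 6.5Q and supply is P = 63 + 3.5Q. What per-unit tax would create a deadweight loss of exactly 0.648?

Competitive equilibrium: 85.8 − 6.5Q = 63 + 3.5Q → Q* = 2.28, P* = 70.98.
A tax t gives ΔQ = t/10 and wedge t, so DWL = t²/20.
t²/20 = 0.648 → t² = 12.96 → t = 3.6.

3.6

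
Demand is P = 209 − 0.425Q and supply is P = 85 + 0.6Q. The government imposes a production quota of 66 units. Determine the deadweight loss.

Competitive equilibrium: 209 − 0.425Q = 85 + 0.6Q → Q* = 120.9756, P* = 157.5854.
At Q = 66: demand price = 209 − 0.425·66 = 180.95; supply price = 85 + 0.6·66 = 124.6.
ΔQ = 120.9756 − 66 = 54.9756; wedge = 180.95 − 124.6 = 56.35.
DWL = ½ × 54.9756 × 56.35 = 1548.94.

1548.94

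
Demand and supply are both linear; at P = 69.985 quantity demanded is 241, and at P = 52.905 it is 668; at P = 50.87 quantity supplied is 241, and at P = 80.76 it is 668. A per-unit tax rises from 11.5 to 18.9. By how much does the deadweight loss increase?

1022.55

Demand slope = (52.905 − 69.985)/(668 − 241) = −0.04, so P = 79.625 − 0.04Q.
Supply slope = (80.76 − 50.87)/(668 − 241) = 0.07, so P = 34 + 0.07Q.
Competitive equilibrium: 79.625 − 0.04Q = 34 + 0.07Q → Q* = 414.7727, P* = 63.0341.
For a per-unit tax t: ΔQ = t/0.11, so DWL = ½·t·(t/0.11) = t²/0.22.
At t = 11.5: DWL = 601.136. At t = 18.9: DWL = 1623.682.
Increase = 1623.682 − 601.136 = 1022.55.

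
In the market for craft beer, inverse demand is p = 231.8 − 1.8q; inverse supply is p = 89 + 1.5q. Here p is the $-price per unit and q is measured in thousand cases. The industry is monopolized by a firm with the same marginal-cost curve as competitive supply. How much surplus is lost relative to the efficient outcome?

$384.87 thousand

Competitive equilibrium: 231.8 − 1.8q = 89 + 1.5q → q* = 43.2727, p* = 153.9091.
Marginal revenue: MR = 231.8 − 3.6q. Set MR = MC: 231.8 − 3.6q = 89 + 1.5q → q_m = 28.
Price p_m = 231.8 − 1.8·28 = 181.4; MC(q_m) = 89 + 1.5·28 = 131.
Competitive q* = 43.2727, so Δq = 15.2727; wedge = 181.4 − 131 = 50.4.
Welfare loss = ½ × 15.2727 × 50.4 = $384.87 thousand.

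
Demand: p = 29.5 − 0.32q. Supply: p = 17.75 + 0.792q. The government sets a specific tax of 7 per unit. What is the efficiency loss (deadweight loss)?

22.03

Competitive equilibrium: 29.5 − 0.32q = 17.75 + 0.792q → q* = 10.5665, p* = 26.1187.
With the tax, the buyer price exceeds the seller price by 7: (29.5 − 0.32q) − (17.75 + 0.792q) = 7 → q' = 4.2716.
Δq = 10.5665 − 4.2716 = 6.2949; the wedge equals the tax, 7.
The triangle = ½ × 6.2949 × 7 = 22.03.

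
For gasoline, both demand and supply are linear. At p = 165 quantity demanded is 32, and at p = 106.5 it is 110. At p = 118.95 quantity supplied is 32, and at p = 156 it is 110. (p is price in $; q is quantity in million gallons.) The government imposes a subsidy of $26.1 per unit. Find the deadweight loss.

Demand slope = (106.5 − 165)/(110 − 32) = −0.75, so p = 189 − 0.75q.
Supply slope = (156 − 118.95)/(110 − 32) = 0.475, so p = 103.75 + 0.475q.
Competitive equilibrium: 189 − 0.75q = 103.75 + 0.475q → q* = 69.59184, p* = 136.80612.
The subsidy lowers effective supply by 26.1: p = 77.65 + 0.475q.
New quantity: 189 − 0.75q = 77.65 + 0.475q → q' = 90.89796.
Overproduction Δq = 90.89796 − 69.59184 = 21.30612; wedge = subsidy = 26.1.
Deadweight loss = ½ × 21.30612 × 26.1 = $278.04 million.

$278.04 million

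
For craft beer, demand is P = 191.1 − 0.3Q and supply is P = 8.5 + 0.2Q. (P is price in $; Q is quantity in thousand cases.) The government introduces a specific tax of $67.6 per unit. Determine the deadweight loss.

$4569.76 thousand

Competitive equilibrium: 191.1 − 0.3Q = 8.5 + 0.2Q → Q* = 365.2, P* = 81.54.
With the tax, the buyer price exceeds the seller price by 67.6: (191.1 − 0.3Q) − (8.5 + 0.2Q) = 67.6 → Q' = 230.
ΔQ = 365.2 − 230 = 135.2; the wedge equals the tax, 67.6.
The triangle = ½ × 135.2 × 67.6 = $4569.76 thousand.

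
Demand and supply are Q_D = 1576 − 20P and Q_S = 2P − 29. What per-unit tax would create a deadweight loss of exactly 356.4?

19.8

In inverse form: demand P = 78.8 − 0.05Q, supply P = 14.5 + 0.5Q.
Competitive equilibrium: 78.8 − 0.05Q = 14.5 + 0.5Q → Q* = 116.9091, P* = 72.9545.
A tax t gives ΔQ = t/0.55 and wedge t, so DWL = t²/1.1.
t²/1.1 = 356.4 → t² = 392.04 → t = 19.8.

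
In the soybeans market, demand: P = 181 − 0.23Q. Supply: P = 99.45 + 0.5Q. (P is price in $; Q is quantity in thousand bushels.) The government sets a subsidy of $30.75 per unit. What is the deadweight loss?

Competitive equilibrium: 181 − 0.23Q = 99.45 + 0.5Q → Q* = 111.7123, P* = 155.3062.
The subsidy lowers effective supply by 30.75: P = 68.7 + 0.5Q.
New quantity: 181 − 0.23Q = 68.7 + 0.5Q → Q' = 153.8356.
Overproduction ΔQ = 153.8356 − 111.7123 = 42.1233; wedge = subsidy = 30.75.
DWL = ½ × 42.1233 × 30.75 = $647.65 thousand.

$647.65 thousand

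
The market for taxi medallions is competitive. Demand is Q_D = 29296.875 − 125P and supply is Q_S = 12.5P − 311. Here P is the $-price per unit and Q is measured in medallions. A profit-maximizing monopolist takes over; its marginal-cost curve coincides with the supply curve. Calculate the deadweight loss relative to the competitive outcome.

$1731.70

In inverse form: demand P = 234.375 − 0.008Q, supply P = 24.88 + 0.08Q.
Competitive equilibrium: 234.375 − 0.008Q = 24.88 + 0.08Q → Q* = 2380.625, P* = 215.33.
Marginal revenue: MR = 234.375 − 0.016Q. Set MR = MC: 234.375 − 0.016Q = 24.88 + 0.08Q → Q_m = 2182.2396.
Price P_m = 234.375 − 0.008·2182.2396 = 216.9171; MC(Q_m) = 24.88 + 0.08·2182.2396 = 199.4592.
Competitive Q* = 2380.625, so ΔQ = 198.3854; wedge = 216.9171 − 199.4592 = 17.4579.
Deadweight loss = ½ × 198.3854 × 17.4579 = $1731.70.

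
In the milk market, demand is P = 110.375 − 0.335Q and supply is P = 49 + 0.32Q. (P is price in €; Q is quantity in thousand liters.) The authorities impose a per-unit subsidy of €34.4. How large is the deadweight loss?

Competitive equilibrium: 110.375 − 0.335Q = 49 + 0.32Q → Q* = 93.7023, P* = 78.9847.
The subsidy lowers effective supply by 34.4: P = 14.6 + 0.32Q.
New quantity: 110.375 − 0.335Q = 14.6 + 0.32Q → Q' = 146.2214.
Overproduction ΔQ = 146.2214 − 93.7023 = 52.5191; wedge = subsidy = 34.4.
Welfare loss = ½ × 52.5191 × 34.4 = €903.33 thousand.

€903.33 thousand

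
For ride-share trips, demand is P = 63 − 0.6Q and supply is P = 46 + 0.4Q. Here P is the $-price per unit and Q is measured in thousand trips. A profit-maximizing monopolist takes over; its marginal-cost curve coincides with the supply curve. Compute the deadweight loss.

$20.32 thousand

Competitive equilibrium: 63 − 0.6Q = 46 + 0.4Q → Q* = 17, P* = 52.8.
Marginal revenue: MR = 63 − 1.2Q. Set MR = MC: 63 − 1.2Q = 46 + 0.4Q → Q_m = 10.625.
Price P_m = 63 − 0.6·10.625 = 56.625; MC(Q_m) = 46 + 0.4·10.625 = 50.25.
Competitive Q* = 17, so ΔQ = 6.375; wedge = 56.625 − 50.25 = 6.375.
The triangle = ½ × 6.375 × 6.375 = $20.32 thousand.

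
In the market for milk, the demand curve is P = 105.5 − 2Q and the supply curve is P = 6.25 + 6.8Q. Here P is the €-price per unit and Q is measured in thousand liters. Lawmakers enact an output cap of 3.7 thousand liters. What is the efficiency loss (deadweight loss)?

Competitive equilibrium: 105.5 − 2Q = 6.25 + 6.8Q → Q* = 11.2784, P* = 82.9432.
At Q = 3.7: demand price = 105.5 − 2·3.7 = 98.1; supply price = 6.25 + 6.8·3.7 = 31.41.
ΔQ = 11.2784 − 3.7 = 7.5784; wedge = 98.1 − 31.41 = 66.69.
Deadweight loss = ½ × 7.5784 × 66.69 = €252.70 thousand.

€252.70 thousand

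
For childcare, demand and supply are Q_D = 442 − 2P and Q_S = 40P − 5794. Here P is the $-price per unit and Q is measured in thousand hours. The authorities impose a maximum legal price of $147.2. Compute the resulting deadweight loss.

$684.04 thousand

In inverse form: demand P = 221 − 0.5Q, supply P = 144.85 + 0.025Q.
Competitive equilibrium: 221 − 0.5Q = 144.85 + 0.025Q → Q* = 145.0476, P* = 148.4762.
At the ceiling P = 147.2, quantity supplied = (147.2 − 144.85)/0.025 = 94.
Willingness to pay at Q' = 94: 221 − 0.5·94 = 174.
ΔQ = 145.0476 − 94 = 51.0476; wedge = 174 − 147.2 = 26.8.
DWL = ½ × 51.0476 × 26.8 = $684.04 thousand.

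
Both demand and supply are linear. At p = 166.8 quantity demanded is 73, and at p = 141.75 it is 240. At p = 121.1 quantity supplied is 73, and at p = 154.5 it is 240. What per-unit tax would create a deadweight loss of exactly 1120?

Demand slope = (141.75 − 166.8)/(240 − 73) = −0.15, so p = 177.75 − 0.15q.
Supply slope = (154.5 − 121.1)/(240 − 73) = 0.2, so p = 106.5 + 0.2q.
Competitive equilibrium: 177.75 − 0.15q = 106.5 + 0.2q → q* = 203.5714, p* = 147.2143.
A tax t gives Δq = t/0.35 and wedge t, so DWL = t²/0.7.
t²/0.7 = 1120 → t² = 784 → t = 28.

28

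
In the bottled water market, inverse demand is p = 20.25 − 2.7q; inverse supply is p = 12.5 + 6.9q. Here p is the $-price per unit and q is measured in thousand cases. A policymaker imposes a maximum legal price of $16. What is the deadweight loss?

$0.43 thousand

Competitive equilibrium: 20.25 − 2.7q = 12.5 + 6.9q → q* = 0.8073, p* = 18.0703.
At the ceiling p = 16, quantity supplied = (16 − 12.5)/6.9 = 0.5072.
Willingness to pay at q' = 0.5072: 20.25 − 2.7·0.5072 = 18.8806.
Δq = 0.8073 − 0.5072 = 0.3001; wedge = 18.8806 − 16 = 2.8806.
Deadweight loss = ½ × 0.3001 × 2.8806 = $0.43 thousand.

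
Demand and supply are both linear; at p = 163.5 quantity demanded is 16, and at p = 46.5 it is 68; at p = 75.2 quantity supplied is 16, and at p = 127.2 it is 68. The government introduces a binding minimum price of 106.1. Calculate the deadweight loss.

4.47

Demand slope = (46.5 − 163.5)/(68 − 16) = −2.25, so p = 199.5 − 2.25q.
Supply slope = (127.2 − 75.2)/(68 − 16) = 1, so p = 59.2 + q.
Competitive equilibrium: 199.5 − 2.25q = 59.2 + q → q* = 43.1692, p* = 102.3692.
At the floor p = 106.1, quantity demanded = (199.5 − 106.1)/2.25 = 41.5111.
Sellers' marginal cost at q' = 41.5111: 59.2 + 1·41.5111 = 100.7111.
Δq = 43.1692 − 41.5111 = 1.6581; wedge = 106.1 − 100.7111 = 5.3889.
Deadweight loss = ½ × 1.6581 × 5.3889 = 4.47.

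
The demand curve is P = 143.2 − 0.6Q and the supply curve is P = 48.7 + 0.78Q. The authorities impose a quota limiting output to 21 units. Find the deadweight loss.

1555.39

Competitive equilibrium: 143.2 − 0.6Q = 48.7 + 0.78Q → Q* = 68.4783, P* = 102.113.
At Q = 21: demand price = 143.2 − 0.6·21 = 130.6; supply price = 48.7 + 0.78·21 = 65.08.
ΔQ = 68.4783 − 21 = 47.4783; wedge = 130.6 − 65.08 = 65.52.
DWL = ½ × 47.4783 × 65.52 = 1555.39.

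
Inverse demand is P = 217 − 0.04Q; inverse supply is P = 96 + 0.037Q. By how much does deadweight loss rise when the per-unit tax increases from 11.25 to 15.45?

Competitive equilibrium: 217 − 0.04Q = 96 + 0.037Q → Q* = 1571.4286, P* = 154.1429.
For a per-unit tax t: ΔQ = t/0.077, so DWL = ½·t·(t/0.077) = t²/0.154.
At t = 11.25: DWL = 821.834. At t = 15.45: DWL = 1550.016.
Increase = 1550.016 − 821.834 = 728.18.

728.18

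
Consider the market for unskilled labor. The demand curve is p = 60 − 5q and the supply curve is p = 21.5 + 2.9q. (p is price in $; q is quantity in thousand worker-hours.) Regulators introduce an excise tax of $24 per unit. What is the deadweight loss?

$36.46 thousand

Competitive equilibrium: 60 − 5q = 21.5 + 2.9q → q* = 4.8734, p* = 35.6329.
With the tax, the buyer price exceeds the seller price by 24: (60 − 5q) − (21.5 + 2.9q) = 24 → q' = 1.8354.
Δq = 4.8734 − 1.8354 = 3.038; the wedge equals the tax, 24.
The triangle = ½ × 3.038 × 24 = $36.46 thousand.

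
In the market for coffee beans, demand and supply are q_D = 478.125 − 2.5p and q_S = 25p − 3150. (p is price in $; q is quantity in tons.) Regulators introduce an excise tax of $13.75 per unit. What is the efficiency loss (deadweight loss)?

$214.84

In inverse form: demand p = 191.25 − 0.4q, supply p = 126 + 0.04q.
Competitive equilibrium: 191.25 − 0.4q = 126 + 0.04q → q* = 148.2955, p* = 131.9318.
With the tax, the buyer price exceeds the seller price by 13.75: (191.25 − 0.4q) − (126 + 0.04q) = 13.75 → q' = 117.0455.
Δq = 148.2955 − 117.0455 = 31.25; the wedge equals the tax, 13.75.
DWL = ½ × 31.25 × 13.75 = $214.84.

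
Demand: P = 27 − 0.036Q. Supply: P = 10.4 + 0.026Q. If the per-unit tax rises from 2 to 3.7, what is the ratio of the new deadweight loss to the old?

3.4225

Competitive equilibrium: 27 − 0.036Q = 10.4 + 0.026Q → Q* = 267.7419, P* = 17.3613.
For a per-unit tax t: ΔQ = t/0.062, so DWL = ½·t·(t/0.062) = t²/0.124.
At t = 2: DWL = 32.258. At t = 3.7: DWL = 110.403.
Ratio = (3.7/2)² = 3.4225.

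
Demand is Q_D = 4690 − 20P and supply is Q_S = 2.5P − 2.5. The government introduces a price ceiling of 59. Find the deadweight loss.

In inverse form: demand P = 234.5 − 0.05Q, supply P = 1 + 0.4Q.
Competitive equilibrium: 234.5 − 0.05Q = 1 + 0.4Q → Q* = 518.8889, P* = 208.5556.
At the ceiling P = 59, quantity supplied = (59 − 1)/0.4 = 145.
Willingness to pay at Q' = 145: 234.5 − 0.05·145 = 227.25.
ΔQ = 518.8889 − 145 = 373.8889; wedge = 227.25 − 59 = 168.25.
Welfare loss = ½ × 373.8889 × 168.25 = 31453.40.

31453.40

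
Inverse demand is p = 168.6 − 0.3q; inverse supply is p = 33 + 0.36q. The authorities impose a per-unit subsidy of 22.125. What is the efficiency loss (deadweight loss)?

370.85

Competitive equilibrium: 168.6 − 0.3q = 33 + 0.36q → q* = 205.4545, p* = 106.9636.
The subsidy lowers effective supply by 22.125: p = 10.875 + 0.36q.
New quantity: 168.6 − 0.3q = 10.875 + 0.36q → q' = 238.9773.
Overproduction Δq = 238.9773 − 205.4545 = 33.5228; wedge = subsidy = 22.125.
DWL = ½ × 33.5228 × 22.125 = 370.85.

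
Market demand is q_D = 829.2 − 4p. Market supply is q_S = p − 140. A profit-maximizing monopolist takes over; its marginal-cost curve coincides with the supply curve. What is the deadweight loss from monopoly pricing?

In inverse form: demand p = 207.3 − 0.25q, supply p = 140 + q.
Competitive equilibrium: 207.3 − 0.25q = 140 + q → q* = 53.84, p* = 193.84.
Marginal revenue: MR = 207.3 − 0.5q. Set MR = MC: 207.3 − 0.5q = 140 + q → q_m = 44.86667.
Price p_m = 207.3 − 0.25·44.86667 = 196.08333; MC(q_m) = 140 + 1·44.86667 = 184.86667.
Competitive q* = 53.84, so Δq = 8.97333; wedge = 196.08333 − 184.86667 = 11.21666.
DWL = ½ × 8.97333 × 11.21666 = 50.33.

50.33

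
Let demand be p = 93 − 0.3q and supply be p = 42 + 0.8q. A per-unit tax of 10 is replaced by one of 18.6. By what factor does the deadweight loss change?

Competitive equilibrium: 93 − 0.3q = 42 + 0.8q → q* = 46.3636, p* = 79.0909.
For a per-unit tax t: Δq = t/1.1, so DWL = ½·t·(t/1.1) = t²/2.2.
At t = 10: DWL = 45.455. At t = 18.6: DWL = 157.255.
Ratio = (18.6/10)² = 3.4596.

3.4596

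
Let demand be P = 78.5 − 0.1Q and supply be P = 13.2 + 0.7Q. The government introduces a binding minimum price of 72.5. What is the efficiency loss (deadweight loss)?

187.06

Competitive equilibrium: 78.5 − 0.1Q = 13.2 + 0.7Q → Q* = 81.625, P* = 70.3375.
At the floor P = 72.5, quantity demanded = (78.5 − 72.5)/0.1 = 60.
Sellers' marginal cost at Q' = 60: 13.2 + 0.7·60 = 55.2.
ΔQ = 81.625 − 60 = 21.625; wedge = 72.5 − 55.2 = 17.3.
Welfare loss = ½ × 21.625 × 17.3 = 187.06.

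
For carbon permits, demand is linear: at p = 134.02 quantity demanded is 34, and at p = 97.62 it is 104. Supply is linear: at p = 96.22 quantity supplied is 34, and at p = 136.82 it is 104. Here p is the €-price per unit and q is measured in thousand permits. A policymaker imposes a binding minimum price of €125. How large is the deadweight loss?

Demand slope = (97.62 − 134.02)/(104 − 34) = −0.52, so p = 151.7 − 0.52q.
Supply slope = (136.82 − 96.22)/(104 − 34) = 0.58, so p = 76.5 + 0.58q.
Competitive equilibrium: 151.7 − 0.52q = 76.5 + 0.58q → q* = 68.3636, p* = 116.1509.
At the floor p = 125, quantity demanded = (151.7 − 125)/0.52 = 51.3462.
Sellers' marginal cost at q' = 51.3462: 76.5 + 0.58·51.3462 = 106.2808.
Δq = 68.3636 − 51.3462 = 17.0174; wedge = 125 − 106.2808 = 18.7192.
Deadweight loss = ½ × 17.0174 × 18.7192 = €159.28 thousand.

€159.28 thousand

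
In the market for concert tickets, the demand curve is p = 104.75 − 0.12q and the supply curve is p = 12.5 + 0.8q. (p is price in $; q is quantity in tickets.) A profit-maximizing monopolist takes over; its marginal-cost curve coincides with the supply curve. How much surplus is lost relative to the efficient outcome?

Competitive equilibrium: 104.75 − 0.12q = 12.5 + 0.8q → q* = 100.2717, p* = 92.7174.
Marginal revenue: MR = 104.75 − 0.24q. Set MR = MC: 104.75 − 0.24q = 12.5 + 0.8q → q_m = 88.7019.
Price p_m = 104.75 − 0.12·88.7019 = 94.1058; MC(q_m) = 12.5 + 0.8·88.7019 = 83.4615.
Competitive q* = 100.2717, so Δq = 11.5698; wedge = 94.1058 − 83.4615 = 10.6443.
The triangle = ½ × 11.5698 × 10.6443 = $61.58.

$61.58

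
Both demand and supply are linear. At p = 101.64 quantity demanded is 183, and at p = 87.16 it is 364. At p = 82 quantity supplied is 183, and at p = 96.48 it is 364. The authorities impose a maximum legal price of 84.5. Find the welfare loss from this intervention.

Demand slope = (87.16 − 101.64)/(364 − 183) = −0.08, so p = 116.28 − 0.08q.
Supply slope = (96.48 − 82)/(364 − 183) = 0.08, so p = 67.36 + 0.08q.
Competitive equilibrium: 116.28 − 0.08q = 67.36 + 0.08q → q* = 305.75, p* = 91.82.
At the ceiling p = 84.5, quantity supplied = (84.5 − 67.36)/0.08 = 214.25.
Willingness to pay at q' = 214.25: 116.28 − 0.08·214.25 = 99.14.
Δq = 305.75 − 214.25 = 91.5; wedge = 99.14 − 84.5 = 14.64.
Welfare loss = ½ × 91.5 × 14.64 = 669.78.

669.78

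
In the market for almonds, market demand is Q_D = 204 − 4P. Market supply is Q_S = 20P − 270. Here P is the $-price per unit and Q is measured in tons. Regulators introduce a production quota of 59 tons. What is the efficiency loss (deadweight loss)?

In inverse form: demand P = 51 − 0.25Q, supply P = 13.5 + 0.05Q.
Competitive equilibrium: 51 − 0.25Q = 13.5 + 0.05Q → Q* = 125, P* = 19.75.
At Q = 59: demand price = 51 − 0.25·59 = 36.25; supply price = 13.5 + 0.05·59 = 16.45.
ΔQ = 125 − 59 = 66; wedge = 36.25 − 16.45 = 19.8.
DWL = ½ × 66 × 19.8 = $653.40.

$653.40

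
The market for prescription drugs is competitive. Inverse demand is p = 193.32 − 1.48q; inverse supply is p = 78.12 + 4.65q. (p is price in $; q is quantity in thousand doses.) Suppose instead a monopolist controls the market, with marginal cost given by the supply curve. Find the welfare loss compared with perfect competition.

Competitive equilibrium: 193.32 − 1.48q = 78.12 + 4.65q → q* = 18.7928, p* = 165.5066.
Marginal revenue: MR = 193.32 − 2.96q. Set MR = MC: 193.32 − 2.96q = 78.12 + 4.65q → q_m = 15.138.
Price p_m = 193.32 − 1.48·15.138 = 170.9158; MC(q_m) = 78.12 + 4.65·15.138 = 148.5117.
Competitive q* = 18.7928, so Δq = 3.6548; wedge = 170.9158 − 148.5117 = 22.4041.
Deadweight loss = ½ × 3.6548 × 22.4041 = $40.94 thousand.

$40.94 thousand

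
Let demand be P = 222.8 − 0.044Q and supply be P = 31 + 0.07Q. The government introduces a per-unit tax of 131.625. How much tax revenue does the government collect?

69478.37

Competitive equilibrium: 222.8 − 0.044Q = 31 + 0.07Q → Q* = 1682.4561, P* = 148.7719.
With the tax, the buyer price exceeds the seller price by 131.625: (222.8 − 0.044Q) − (31 + 0.07Q) = 131.625 → Q' = 527.8509.
Tax revenue = 131.625 × 527.8509 = 69478.37.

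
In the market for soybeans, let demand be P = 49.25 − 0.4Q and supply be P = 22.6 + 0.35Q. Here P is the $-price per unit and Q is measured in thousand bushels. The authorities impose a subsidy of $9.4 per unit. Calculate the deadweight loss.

$58.91 thousand

Competitive equilibrium: 49.25 − 0.4Q = 22.6 + 0.35Q → Q* = 35.5333, P* = 35.0367.
The subsidy lowers effective supply by 9.4: P = 13.2 + 0.35Q.
New quantity: 49.25 − 0.4Q = 13.2 + 0.35Q → Q' = 48.0667.
Overproduction ΔQ = 48.0667 − 35.5333 = 12.5334; wedge = subsidy = 9.4.
DWL = ½ × 12.5334 × 9.4 = $58.91 thousand.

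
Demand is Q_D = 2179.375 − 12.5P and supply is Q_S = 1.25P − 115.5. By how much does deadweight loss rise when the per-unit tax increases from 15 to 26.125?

259.95

In inverse form: demand P = 174.35 − 0.08Q, supply P = 92.4 + 0.8Q.
Competitive equilibrium: 174.35 − 0.08Q = 92.4 + 0.8Q → Q* = 93.125, P* = 166.9.
For a per-unit tax t: ΔQ = t/0.88, so DWL = ½·t·(t/0.88) = t²/1.76.
At t = 15: DWL = 127.841. At t = 26.125: DWL = 387.793.
Increase = 387.793 − 127.841 = 259.95.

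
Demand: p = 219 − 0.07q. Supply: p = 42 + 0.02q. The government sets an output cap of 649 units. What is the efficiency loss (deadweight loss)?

Competitive equilibrium: 219 − 0.07q = 42 + 0.02q → q* = 1966.66667, p* = 81.33333.
At q = 649: demand price = 219 − 0.07·649 = 173.57; supply price = 42 + 0.02·649 = 54.98.
Δq = 1966.66667 − 649 = 1317.66667; wedge = 173.57 − 54.98 = 118.59.
The triangle = ½ × 1317.66667 × 118.59 = 78131.045.

78131.045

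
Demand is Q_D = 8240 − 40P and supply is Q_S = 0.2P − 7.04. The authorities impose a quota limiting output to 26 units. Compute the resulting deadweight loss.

160.40

In inverse form: demand P = 206 − 0.025Q, supply P = 35.2 + 5Q.
Competitive equilibrium: 206 − 0.025Q = 35.2 + 5Q → Q* = 33.99, P* = 205.1502.
At Q = 26: demand price = 206 − 0.025·26 = 205.35; supply price = 35.2 + 5·26 = 165.2.
ΔQ = 33.99 − 26 = 7.99; wedge = 205.35 − 165.2 = 40.15.
Deadweight loss = ½ × 7.99 × 40.15 = 160.40.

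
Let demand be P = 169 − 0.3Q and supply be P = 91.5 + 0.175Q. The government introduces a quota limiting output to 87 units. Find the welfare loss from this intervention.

1377.51

Competitive equilibrium: 169 − 0.3Q = 91.5 + 0.175Q → Q* = 163.1579, P* = 120.0526.
At Q = 87: demand price = 169 − 0.3·87 = 142.9; supply price = 91.5 + 0.175·87 = 106.725.
ΔQ = 163.1579 − 87 = 76.1579; wedge = 142.9 − 106.725 = 36.175.
Welfare loss = ½ × 76.1579 × 36.175 = 1377.51.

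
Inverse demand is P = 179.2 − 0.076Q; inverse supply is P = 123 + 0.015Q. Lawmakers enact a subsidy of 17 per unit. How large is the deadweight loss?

1587.91

Competitive equilibrium: 179.2 − 0.076Q = 123 + 0.015Q → Q* = 617.5824, P* = 132.2637.
The subsidy lowers effective supply by 17: P = 106 + 0.015Q.
New quantity: 179.2 − 0.076Q = 106 + 0.015Q → Q' = 804.3956.
Overproduction ΔQ = 804.3956 − 617.5824 = 186.8132; wedge = subsidy = 17.
Welfare loss = ½ × 186.8132 × 17 = 1587.91.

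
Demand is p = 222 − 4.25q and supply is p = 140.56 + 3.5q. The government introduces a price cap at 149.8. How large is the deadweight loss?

Competitive equilibrium: 222 − 4.25q = 140.56 + 3.5q → q* = 10.5084, p* = 177.3394.
At the ceiling p = 149.8, quantity supplied = (149.8 − 140.56)/3.5 = 2.64.
Willingness to pay at q' = 2.64: 222 − 4.25·2.64 = 210.78.
Δq = 10.5084 − 2.64 = 7.8684; wedge = 210.78 − 149.8 = 60.98.
Welfare loss = ½ × 7.8684 × 60.98 = 239.91.

239.91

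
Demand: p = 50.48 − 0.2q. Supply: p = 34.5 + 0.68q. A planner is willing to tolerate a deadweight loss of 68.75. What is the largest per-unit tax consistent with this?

11

Competitive equilibrium: 50.48 − 0.2q = 34.5 + 0.68q → q* = 18.1591, p* = 46.8482.
A tax t gives Δq = t/0.88 and wedge t, so DWL = t²/1.76.
t²/1.76 = 68.75 → t² = 121 → t = 11.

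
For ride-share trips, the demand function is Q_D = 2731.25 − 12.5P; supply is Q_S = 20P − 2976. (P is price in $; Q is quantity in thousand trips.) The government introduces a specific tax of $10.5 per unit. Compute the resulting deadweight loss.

$424.04 thousand

In inverse form: demand P = 218.5 − 0.08Q, supply P = 148.8 + 0.05Q.
Competitive equilibrium: 218.5 − 0.08Q = 148.8 + 0.05Q → Q* = 536.1538, P* = 175.6077.
With the tax, the buyer price exceeds the seller price by 10.5: (218.5 − 0.08Q) − (148.8 + 0.05Q) = 10.5 → Q' = 455.3846.
ΔQ = 536.1538 − 455.3846 = 80.7692; the wedge equals the tax, 10.5.
DWL = ½ × 80.7692 × 10.5 = $424.04 thousand.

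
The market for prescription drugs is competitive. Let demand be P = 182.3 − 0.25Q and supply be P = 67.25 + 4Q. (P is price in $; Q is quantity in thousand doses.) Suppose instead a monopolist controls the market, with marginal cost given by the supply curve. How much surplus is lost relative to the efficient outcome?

$4.81 thousand

Competitive equilibrium: 182.3 − 0.25Q = 67.25 + 4Q → Q* = 27.0706, P* = 175.5324.
Marginal revenue: MR = 182.3 − 0.5Q. Set MR = MC: 182.3 − 0.5Q = 67.25 + 4Q → Q_m = 25.5667.
Price P_m = 182.3 − 0.25·25.5667 = 175.9083; MC(Q_m) = 67.25 + 4·25.5667 = 169.5168.
Competitive Q* = 27.0706, so ΔQ = 1.5039; wedge = 175.9083 − 169.5168 = 6.3915.
Deadweight loss = ½ × 1.5039 × 6.3915 = $4.81 thousand.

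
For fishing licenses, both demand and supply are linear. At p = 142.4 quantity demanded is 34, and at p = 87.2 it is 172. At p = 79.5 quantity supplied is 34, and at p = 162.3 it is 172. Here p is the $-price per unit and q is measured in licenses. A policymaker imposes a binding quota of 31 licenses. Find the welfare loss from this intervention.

Demand slope = (87.2 − 142.4)/(172 − 34) = −0.4, so p = 156 − 0.4q.
Supply slope = (162.3 − 79.5)/(172 − 34) = 0.6, so p = 59.1 + 0.6q.
Competitive equilibrium: 156 − 0.4q = 59.1 + 0.6q → q* = 96.9, p* = 117.24.
At q = 31: demand price = 156 − 0.4·31 = 143.6; supply price = 59.1 + 0.6·31 = 77.7.
Δq = 96.9 − 31 = 65.9; wedge = 143.6 − 77.7 = 65.9.
Deadweight loss = ½ × 65.9 × 65.9 = $2171.405.

$2171.405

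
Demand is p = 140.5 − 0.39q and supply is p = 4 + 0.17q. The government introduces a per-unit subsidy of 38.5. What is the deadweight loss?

1323.44

Competitive equilibrium: 140.5 − 0.39q = 4 + 0.17q → q* = 243.75, p* = 45.4375.
The subsidy lowers effective supply by 38.5: p = 0.17q − 34.5.
New quantity: 140.5 − 0.39q = 0.17q − 34.5 → q' = 312.5.
Overproduction Δq = 312.5 − 243.75 = 68.75; wedge = subsidy = 38.5.
Deadweight loss = ½ × 68.75 × 38.5 = 1323.44.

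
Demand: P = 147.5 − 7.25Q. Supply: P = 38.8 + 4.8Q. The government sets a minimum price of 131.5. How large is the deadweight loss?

279.73

Competitive equilibrium: 147.5 − 7.25Q = 38.8 + 4.8Q → Q* = 9.0207, P* = 82.0996.
At the floor P = 131.5, quantity demanded = (147.5 − 131.5)/7.25 = 2.2069.
Sellers' marginal cost at Q' = 2.2069: 38.8 + 4.8·2.2069 = 49.3931.
ΔQ = 9.0207 − 2.2069 = 6.8138; wedge = 131.5 − 49.3931 = 82.1069.
Welfare loss = ½ × 6.8138 × 82.1069 = 279.73.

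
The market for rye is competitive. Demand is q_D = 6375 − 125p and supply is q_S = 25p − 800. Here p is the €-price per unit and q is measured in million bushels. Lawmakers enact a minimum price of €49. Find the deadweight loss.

€510.42 million

In inverse form: demand p = 51 − 0.008q, supply p = 32 + 0.04q.
Competitive equilibrium: 51 − 0.008q = 32 + 0.04q → q* = 395.8333, p* = 47.8333.
At the floor p = 49, quantity demanded = (51 − 49)/0.008 = 250.
Sellers' marginal cost at q' = 250: 32 + 0.04·250 = 42.
Δq = 395.8333 − 250 = 145.8333; wedge = 49 − 42 = 7.
DWL = ½ × 145.8333 × 7 = €510.42 million.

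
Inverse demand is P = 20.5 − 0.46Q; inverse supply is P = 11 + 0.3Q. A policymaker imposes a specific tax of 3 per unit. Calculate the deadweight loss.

Competitive equilibrium: 20.5 − 0.46Q = 11 + 0.3Q → Q* = 12.5, P* = 14.75.
With the tax, the buyer price exceeds the seller price by 3: (20.5 − 0.46Q) − (11 + 0.3Q) = 3 → Q' = 8.5526.
ΔQ = 12.5 − 8.5526 = 3.9474; the wedge equals the tax, 3.
Welfare loss = ½ × 3.9474 × 3 = 5.92.

5.92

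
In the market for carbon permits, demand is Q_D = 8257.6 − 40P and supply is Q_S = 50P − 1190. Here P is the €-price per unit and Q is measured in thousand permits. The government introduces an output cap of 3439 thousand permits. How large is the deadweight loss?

In inverse form: demand P = 206.44 − 0.025Q, supply P = 23.8 + 0.02Q.
Competitive equilibrium: 206.44 − 0.025Q = 23.8 + 0.02Q → Q* = 4058.6667, P* = 104.9733.
At Q = 3439: demand price = 206.44 − 0.025·3439 = 120.465; supply price = 23.8 + 0.02·3439 = 92.58.
ΔQ = 4058.6667 − 3439 = 619.6667; wedge = 120.465 − 92.58 = 27.885.
Deadweight loss = ½ × 619.6667 × 27.885 = €8639.70 thousand.

€8639.70 thousand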